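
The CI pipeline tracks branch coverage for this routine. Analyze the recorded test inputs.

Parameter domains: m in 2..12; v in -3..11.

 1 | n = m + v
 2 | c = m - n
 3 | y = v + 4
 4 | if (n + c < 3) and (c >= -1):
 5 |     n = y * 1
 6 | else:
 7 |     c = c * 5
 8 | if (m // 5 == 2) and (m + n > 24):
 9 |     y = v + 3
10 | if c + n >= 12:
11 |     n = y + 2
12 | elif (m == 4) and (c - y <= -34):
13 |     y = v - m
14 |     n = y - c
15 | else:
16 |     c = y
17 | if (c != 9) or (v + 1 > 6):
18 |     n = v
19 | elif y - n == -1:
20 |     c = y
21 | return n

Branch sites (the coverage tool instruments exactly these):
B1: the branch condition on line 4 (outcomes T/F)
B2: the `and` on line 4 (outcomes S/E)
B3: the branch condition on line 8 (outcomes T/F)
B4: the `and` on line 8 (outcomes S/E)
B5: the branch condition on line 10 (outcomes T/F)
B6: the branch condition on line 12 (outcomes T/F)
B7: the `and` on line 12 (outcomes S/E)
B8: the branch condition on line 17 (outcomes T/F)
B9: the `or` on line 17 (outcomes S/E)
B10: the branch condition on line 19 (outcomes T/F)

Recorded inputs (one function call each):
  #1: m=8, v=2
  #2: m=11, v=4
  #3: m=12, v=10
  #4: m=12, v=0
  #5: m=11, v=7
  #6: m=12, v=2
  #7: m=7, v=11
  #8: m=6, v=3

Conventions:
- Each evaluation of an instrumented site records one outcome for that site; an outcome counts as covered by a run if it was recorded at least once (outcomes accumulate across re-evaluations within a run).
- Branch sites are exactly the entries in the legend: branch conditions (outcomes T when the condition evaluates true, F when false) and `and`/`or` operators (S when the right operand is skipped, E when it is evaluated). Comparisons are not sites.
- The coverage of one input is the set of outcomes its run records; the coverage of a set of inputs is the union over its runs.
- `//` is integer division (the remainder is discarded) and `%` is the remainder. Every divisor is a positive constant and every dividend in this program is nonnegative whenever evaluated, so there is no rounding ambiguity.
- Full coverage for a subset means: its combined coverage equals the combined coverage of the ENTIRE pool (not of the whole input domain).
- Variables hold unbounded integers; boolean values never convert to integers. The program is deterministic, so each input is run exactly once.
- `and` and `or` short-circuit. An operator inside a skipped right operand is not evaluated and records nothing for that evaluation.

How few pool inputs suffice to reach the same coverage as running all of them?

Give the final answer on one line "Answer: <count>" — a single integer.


input #1, m=8, v=2: outcomes B1=F, B2=S, B3=F, B4=S, B5=F, B6=F, B7=S, B8=T, B9=S
input #2, m=11, v=4: outcomes B1=F, B2=S, B3=T, B4=E, B5=F, B6=F, B7=S, B8=T, B9=S
input #3, m=12, v=10: outcomes B1=F, B2=S, B3=T, B4=E, B5=F, B6=F, B7=S, B8=T, B9=S
input #4, m=12, v=0: outcomes B1=F, B2=S, B3=F, B4=E, B5=T, B8=T, B9=S
input #5, m=11, v=7: outcomes B1=F, B2=S, B3=T, B4=E, B5=F, B6=F, B7=S, B8=T, B9=S
input #6, m=12, v=2: outcomes B1=F, B2=S, B3=T, B4=E, B5=F, B6=F, B7=S, B8=T, B9=S
input #7, m=7, v=11: outcomes B1=F, B2=S, B3=F, B4=S, B5=F, B6=F, B7=S, B8=T, B9=S
input #8, m=6, v=3: outcomes B1=F, B2=S, B3=F, B4=S, B5=F, B6=F, B7=S, B8=T, B9=S
the full pool covers 12 outcomes: B1=F, B2=S, B3=T, B3=F, B4=S, B4=E, B5=T, B5=F, B6=F, B7=S, B8=T, B9=S
size 1 is not enough: best union over all size-1 subsets is 9/12
size 2 is not enough: best union over all size-2 subsets is 11/12
size 3: inputs {1, 2, 4} cover all 12 outcomes, and no lexicographically smaller subset of this size does
Answer: 3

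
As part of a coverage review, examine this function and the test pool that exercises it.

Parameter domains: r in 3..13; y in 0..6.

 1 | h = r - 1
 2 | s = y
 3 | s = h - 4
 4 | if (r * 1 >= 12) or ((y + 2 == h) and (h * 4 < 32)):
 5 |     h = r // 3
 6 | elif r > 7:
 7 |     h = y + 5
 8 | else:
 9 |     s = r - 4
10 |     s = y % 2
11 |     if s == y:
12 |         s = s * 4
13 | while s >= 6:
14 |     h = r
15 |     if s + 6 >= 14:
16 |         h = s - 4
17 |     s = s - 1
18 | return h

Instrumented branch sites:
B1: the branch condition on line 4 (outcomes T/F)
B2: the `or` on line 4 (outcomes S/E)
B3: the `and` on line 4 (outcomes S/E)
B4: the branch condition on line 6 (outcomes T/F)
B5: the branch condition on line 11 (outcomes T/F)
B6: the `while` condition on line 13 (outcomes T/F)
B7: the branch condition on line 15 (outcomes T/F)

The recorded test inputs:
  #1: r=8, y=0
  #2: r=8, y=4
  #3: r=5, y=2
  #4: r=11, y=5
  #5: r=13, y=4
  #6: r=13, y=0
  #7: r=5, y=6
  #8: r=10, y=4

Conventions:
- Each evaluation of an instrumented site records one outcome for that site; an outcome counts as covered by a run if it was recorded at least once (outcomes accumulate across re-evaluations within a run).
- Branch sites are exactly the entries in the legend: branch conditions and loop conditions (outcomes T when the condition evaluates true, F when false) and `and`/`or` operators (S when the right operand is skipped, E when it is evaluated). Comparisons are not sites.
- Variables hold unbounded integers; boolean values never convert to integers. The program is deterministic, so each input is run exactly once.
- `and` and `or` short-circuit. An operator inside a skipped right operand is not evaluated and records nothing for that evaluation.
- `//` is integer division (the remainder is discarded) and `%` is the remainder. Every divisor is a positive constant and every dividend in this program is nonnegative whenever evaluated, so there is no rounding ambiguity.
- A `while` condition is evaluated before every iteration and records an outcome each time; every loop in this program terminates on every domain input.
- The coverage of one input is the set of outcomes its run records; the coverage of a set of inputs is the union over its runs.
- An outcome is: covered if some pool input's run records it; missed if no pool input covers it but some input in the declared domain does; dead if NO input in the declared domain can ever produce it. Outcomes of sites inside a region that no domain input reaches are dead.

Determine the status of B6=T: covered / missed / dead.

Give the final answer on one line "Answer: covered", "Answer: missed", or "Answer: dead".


B6=T is recorded by pool input(s) 4, 5, 6 -> covered
Answer: covered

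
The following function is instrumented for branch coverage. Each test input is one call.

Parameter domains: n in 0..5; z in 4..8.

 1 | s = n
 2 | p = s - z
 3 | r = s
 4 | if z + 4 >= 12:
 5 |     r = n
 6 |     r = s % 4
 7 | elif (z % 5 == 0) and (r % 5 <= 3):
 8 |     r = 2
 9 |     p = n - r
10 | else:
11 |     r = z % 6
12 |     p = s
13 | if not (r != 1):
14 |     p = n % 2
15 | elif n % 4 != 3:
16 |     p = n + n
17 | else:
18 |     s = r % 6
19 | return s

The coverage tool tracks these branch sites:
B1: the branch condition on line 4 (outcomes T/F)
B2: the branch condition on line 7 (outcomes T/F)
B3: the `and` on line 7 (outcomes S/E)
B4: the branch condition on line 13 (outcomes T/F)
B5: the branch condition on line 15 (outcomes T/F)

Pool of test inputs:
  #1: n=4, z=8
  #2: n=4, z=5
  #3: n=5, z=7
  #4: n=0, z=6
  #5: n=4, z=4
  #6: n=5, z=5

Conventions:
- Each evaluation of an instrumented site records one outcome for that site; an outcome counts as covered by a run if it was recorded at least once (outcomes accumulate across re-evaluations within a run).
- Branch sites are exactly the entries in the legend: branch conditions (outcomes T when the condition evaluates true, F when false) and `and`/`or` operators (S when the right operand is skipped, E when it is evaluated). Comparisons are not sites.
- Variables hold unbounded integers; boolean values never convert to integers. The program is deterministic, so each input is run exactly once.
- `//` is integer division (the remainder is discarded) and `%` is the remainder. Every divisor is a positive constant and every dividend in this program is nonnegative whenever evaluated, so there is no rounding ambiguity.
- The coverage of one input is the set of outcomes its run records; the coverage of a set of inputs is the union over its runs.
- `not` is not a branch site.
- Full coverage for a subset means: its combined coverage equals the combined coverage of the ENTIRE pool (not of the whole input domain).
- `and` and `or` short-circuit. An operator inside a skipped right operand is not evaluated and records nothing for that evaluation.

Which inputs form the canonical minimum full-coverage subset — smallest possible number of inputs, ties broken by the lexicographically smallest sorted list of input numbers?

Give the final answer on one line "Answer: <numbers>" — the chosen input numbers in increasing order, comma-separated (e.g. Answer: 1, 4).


input #1 (n=4, z=8): events B1->T, B4->F, B5->T; covers B1=T, B4=F, B5=T
input #2 (n=4, z=5): events B1->F, B3->E, B2->F, B4->F, B5->T; covers B1=F, B2=F, B3=E, B4=F, B5=T
input #3 (n=5, z=7): events B1->F, B3->S, B2->F, B4->T; covers B1=F, B2=F, B3=S, B4=T
input #4 (n=0, z=6): events B1->F, B3->S, B2->F, B4->F, B5->T; covers B1=F, B2=F, B3=S, B4=F, B5=T
input #5 (n=4, z=4): events B1->F, B3->S, B2->F, B4->F, B5->T; covers B1=F, B2=F, B3=S, B4=F, B5=T
input #6 (n=5, z=5): events B1->F, B3->E, B2->T, B4->F, B5->T; covers B1=F, B2=T, B3=E, B4=F, B5=T
union over all inputs: B1=T, B1=F, B2=T, B2=F, B3=S, B3=E, B4=T, B4=F, B5=T (9 outcomes)
every size-1 subset falls short of the 9 outcomes (best: 5/9)
every size-2 subset falls short of the 9 outcomes (best: 8/9)
inputs {1, 3, 6} (size 3) cover everything; no size-3 subset with a lexicographically smaller index list covers all 9
Answer: 1, 3, 6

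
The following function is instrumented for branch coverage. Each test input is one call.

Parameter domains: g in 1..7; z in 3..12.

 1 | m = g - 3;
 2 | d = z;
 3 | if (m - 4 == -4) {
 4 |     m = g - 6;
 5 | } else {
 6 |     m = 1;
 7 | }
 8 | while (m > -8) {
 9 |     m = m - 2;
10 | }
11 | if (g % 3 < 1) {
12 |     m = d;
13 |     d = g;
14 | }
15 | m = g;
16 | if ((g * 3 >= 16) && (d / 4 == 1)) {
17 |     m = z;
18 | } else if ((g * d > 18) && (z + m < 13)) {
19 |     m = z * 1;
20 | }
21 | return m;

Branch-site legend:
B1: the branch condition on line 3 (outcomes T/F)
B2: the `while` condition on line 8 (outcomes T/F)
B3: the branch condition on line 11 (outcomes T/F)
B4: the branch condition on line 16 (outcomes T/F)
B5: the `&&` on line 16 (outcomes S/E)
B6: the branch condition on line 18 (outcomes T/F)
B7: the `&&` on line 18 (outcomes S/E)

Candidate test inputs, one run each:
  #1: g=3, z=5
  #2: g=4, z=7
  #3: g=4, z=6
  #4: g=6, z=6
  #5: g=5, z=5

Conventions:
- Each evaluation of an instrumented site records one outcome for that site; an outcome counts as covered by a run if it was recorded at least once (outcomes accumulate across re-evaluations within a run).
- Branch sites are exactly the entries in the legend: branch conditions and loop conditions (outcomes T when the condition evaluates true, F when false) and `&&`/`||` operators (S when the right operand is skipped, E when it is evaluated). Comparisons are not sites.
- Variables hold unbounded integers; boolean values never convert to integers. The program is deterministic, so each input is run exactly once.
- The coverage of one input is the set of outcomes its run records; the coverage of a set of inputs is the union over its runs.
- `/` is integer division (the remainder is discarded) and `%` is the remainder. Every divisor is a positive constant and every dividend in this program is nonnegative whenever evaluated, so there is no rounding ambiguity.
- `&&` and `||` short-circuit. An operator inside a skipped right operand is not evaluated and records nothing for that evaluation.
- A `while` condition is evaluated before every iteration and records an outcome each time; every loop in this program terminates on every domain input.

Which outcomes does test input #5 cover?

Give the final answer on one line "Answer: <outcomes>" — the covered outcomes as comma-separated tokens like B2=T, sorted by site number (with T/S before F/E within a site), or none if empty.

Simulating input #5 (g=5, z=5) step by step:
  B1->F, B2->T, B2->T, B2->T, B2->T, B2->T, B2->F, B3->F, B5->S, B4->F
  B7->E, B6->T
deduplicating events, the covered set is: B1=F, B2=T, B2=F, B3=F, B4=F, B5=S, B6=T, B7=E

Answer: B1=F, B2=T, B2=F, B3=F, B4=F, B5=S, B6=T, B7=E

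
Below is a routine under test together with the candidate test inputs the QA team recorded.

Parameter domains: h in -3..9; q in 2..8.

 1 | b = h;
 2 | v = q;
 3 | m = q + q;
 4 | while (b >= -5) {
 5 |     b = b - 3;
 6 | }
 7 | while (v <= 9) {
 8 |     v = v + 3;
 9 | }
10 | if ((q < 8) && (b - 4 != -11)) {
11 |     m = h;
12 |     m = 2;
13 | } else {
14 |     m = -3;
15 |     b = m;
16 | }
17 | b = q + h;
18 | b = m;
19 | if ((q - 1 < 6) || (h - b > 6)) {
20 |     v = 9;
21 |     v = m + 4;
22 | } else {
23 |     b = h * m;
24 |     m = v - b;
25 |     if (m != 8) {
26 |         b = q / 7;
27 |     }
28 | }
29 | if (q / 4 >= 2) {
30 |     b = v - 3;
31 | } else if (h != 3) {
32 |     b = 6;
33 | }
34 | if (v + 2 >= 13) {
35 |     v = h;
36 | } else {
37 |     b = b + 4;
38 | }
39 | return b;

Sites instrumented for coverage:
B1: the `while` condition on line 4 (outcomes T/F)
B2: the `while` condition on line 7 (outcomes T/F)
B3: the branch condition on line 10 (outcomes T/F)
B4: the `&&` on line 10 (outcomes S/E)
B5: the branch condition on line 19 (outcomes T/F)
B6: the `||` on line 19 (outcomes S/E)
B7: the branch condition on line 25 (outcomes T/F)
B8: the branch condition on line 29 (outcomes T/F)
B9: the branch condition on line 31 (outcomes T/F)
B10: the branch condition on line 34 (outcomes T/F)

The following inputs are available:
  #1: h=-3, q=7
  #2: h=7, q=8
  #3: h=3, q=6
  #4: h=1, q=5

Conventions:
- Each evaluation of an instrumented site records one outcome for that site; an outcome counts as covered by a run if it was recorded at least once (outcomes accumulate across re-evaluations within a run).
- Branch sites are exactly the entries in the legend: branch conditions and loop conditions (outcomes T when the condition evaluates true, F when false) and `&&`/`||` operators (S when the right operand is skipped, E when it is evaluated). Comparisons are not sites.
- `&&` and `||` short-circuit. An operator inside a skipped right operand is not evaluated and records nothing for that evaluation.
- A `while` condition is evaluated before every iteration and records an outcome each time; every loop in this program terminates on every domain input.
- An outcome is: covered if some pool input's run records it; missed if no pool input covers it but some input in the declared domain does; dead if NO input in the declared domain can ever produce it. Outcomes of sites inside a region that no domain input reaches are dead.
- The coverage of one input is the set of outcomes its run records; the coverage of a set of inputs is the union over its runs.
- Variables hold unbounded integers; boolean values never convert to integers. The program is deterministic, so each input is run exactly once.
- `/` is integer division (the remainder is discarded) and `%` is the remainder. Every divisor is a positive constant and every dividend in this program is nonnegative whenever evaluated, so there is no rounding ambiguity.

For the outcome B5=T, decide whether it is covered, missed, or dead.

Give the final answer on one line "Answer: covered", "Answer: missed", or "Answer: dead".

B5=T is recorded by pool input(s) 2, 3, 4 -> covered

Answer: covered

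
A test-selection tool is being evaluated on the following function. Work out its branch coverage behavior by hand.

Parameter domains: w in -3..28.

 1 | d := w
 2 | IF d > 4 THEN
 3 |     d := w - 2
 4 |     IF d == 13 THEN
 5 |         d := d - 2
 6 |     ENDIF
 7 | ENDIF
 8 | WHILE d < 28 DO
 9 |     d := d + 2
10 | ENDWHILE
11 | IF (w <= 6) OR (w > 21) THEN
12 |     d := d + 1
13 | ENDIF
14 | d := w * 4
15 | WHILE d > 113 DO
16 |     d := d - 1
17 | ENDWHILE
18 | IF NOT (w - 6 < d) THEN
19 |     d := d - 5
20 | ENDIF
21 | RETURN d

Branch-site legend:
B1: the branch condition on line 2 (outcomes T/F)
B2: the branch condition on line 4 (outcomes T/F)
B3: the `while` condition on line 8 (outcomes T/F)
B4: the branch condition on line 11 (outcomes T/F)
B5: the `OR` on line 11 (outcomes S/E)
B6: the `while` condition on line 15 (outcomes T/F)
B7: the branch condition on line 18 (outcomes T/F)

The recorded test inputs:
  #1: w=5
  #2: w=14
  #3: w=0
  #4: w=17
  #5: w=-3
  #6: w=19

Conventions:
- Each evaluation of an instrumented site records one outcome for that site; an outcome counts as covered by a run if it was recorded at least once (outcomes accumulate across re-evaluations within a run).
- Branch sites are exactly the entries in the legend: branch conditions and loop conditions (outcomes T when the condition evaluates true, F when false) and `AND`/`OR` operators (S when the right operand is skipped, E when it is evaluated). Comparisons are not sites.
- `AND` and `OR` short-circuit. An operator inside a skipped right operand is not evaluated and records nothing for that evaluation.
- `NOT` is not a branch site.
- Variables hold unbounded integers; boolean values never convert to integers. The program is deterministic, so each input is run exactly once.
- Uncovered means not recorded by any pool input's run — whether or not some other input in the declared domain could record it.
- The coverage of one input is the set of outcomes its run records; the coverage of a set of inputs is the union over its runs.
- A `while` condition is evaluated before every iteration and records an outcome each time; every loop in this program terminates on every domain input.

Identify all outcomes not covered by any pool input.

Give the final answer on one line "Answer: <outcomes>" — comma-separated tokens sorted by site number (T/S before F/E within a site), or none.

#1 (w=5) -> B1->T, B2->F, B3->T, B3->T, B3->T, B3->T, B3->T, B3->T, B3->T, B3->T, B3->T, B3->T, B3->T, B3->T, ...; covered: B1=T, B2=F, B3=T, B3=F, B4=T, B5=S, B6=F, B7=F
#2 (w=14) -> B1->T, B2->F, B3->T, B3->T, B3->T, B3->T, B3->T, B3->T, B3->T, B3->T, B3->F, B5->E, B4->F, B6->F, ...; covered: B1=T, B2=F, B3=T, B3=F, B4=F, B5=E, B6=F, B7=F
#3 (w=0) -> B1->F, B3->T, B3->T, B3->T, B3->T, B3->T, B3->T, B3->T, B3->T, B3->T, B3->T, B3->T, B3->T, B3->T, ...; covered: B1=F, B3=T, B3=F, B4=T, B5=S, B6=F, B7=F
#4 (w=17) -> B1->T, B2->F, B3->T, B3->T, B3->T, B3->T, B3->T, B3->T, B3->T, B3->F, B5->E, B4->F, B6->F, B7->F; covered: B1=T, B2=F, B3=T, B3=F, B4=F, B5=E, B6=F, B7=F
#5 (w=-3) -> B1->F, B3->T, B3->T, B3->T, B3->T, B3->T, B3->T, B3->T, B3->T, B3->T, B3->T, B3->T, B3->T, B3->T, ...; covered: B1=F, B3=T, B3=F, B4=T, B5=S, B6=F, B7=T
#6 (w=19) -> B1->T, B2->F, B3->T, B3->T, B3->T, B3->T, B3->T, B3->T, B3->F, B5->E, B4->F, B6->F, B7->F; covered: B1=T, B2=F, B3=T, B3=F, B4=F, B5=E, B6=F, B7=F
union over the pool: B1=T, B1=F, B2=F, B3=T, B3=F, B4=T, B4=F, B5=S, B5=E, B6=F, B7=T, B7=F
uncovered (2 of 14): B2=T, B6=T

Answer: B2=T, B6=T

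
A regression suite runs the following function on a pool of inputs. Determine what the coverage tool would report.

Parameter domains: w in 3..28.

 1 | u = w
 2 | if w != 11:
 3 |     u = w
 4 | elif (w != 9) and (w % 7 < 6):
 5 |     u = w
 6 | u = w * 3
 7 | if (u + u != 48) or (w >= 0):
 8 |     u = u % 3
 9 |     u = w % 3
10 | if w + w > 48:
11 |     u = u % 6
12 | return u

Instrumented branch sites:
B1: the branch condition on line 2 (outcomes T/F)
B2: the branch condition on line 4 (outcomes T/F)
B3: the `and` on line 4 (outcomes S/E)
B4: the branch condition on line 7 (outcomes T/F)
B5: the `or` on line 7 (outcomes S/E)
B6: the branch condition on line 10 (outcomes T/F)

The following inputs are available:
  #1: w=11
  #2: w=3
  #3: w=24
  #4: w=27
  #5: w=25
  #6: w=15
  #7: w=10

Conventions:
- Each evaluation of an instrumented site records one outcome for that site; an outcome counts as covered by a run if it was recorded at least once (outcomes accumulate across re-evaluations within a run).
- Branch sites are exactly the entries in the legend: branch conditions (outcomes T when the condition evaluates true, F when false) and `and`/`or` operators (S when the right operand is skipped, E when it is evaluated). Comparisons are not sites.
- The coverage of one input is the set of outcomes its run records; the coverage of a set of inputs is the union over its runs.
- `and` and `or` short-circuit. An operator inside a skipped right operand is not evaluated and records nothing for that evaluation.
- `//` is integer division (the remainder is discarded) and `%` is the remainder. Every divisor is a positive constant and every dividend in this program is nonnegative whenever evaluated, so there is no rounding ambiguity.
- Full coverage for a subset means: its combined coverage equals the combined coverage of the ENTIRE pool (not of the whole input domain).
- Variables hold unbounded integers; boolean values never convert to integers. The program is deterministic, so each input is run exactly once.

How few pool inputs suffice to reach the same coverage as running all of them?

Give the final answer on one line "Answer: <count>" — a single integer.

input #1 (w=11): events B1->F, B3->E, B2->T, B5->S, B4->T, B6->F; covers B1=F, B2=T, B3=E, B4=T, B5=S, B6=F
input #2 (w=3): events B1->T, B5->S, B4->T, B6->F; covers B1=T, B4=T, B5=S, B6=F
input #3 (w=24): events B1->T, B5->S, B4->T, B6->F; covers B1=T, B4=T, B5=S, B6=F
input #4 (w=27): events B1->T, B5->S, B4->T, B6->T; covers B1=T, B4=T, B5=S, B6=T
input #5 (w=25): events B1->T, B5->S, B4->T, B6->T; covers B1=T, B4=T, B5=S, B6=T
input #6 (w=15): events B1->T, B5->S, B4->T, B6->F; covers B1=T, B4=T, B5=S, B6=F
input #7 (w=10): events B1->T, B5->S, B4->T, B6->F; covers B1=T, B4=T, B5=S, B6=F
the full pool covers 8 outcomes: B1=T, B1=F, B2=T, B3=E, B4=T, B5=S, B6=T, B6=F
every size-1 subset falls short of the 8 outcomes (best: 6/8)
the canonical winner is {1, 4}: size 2, full 8-outcome coverage, earliest index list among size-2 covers

Answer: 2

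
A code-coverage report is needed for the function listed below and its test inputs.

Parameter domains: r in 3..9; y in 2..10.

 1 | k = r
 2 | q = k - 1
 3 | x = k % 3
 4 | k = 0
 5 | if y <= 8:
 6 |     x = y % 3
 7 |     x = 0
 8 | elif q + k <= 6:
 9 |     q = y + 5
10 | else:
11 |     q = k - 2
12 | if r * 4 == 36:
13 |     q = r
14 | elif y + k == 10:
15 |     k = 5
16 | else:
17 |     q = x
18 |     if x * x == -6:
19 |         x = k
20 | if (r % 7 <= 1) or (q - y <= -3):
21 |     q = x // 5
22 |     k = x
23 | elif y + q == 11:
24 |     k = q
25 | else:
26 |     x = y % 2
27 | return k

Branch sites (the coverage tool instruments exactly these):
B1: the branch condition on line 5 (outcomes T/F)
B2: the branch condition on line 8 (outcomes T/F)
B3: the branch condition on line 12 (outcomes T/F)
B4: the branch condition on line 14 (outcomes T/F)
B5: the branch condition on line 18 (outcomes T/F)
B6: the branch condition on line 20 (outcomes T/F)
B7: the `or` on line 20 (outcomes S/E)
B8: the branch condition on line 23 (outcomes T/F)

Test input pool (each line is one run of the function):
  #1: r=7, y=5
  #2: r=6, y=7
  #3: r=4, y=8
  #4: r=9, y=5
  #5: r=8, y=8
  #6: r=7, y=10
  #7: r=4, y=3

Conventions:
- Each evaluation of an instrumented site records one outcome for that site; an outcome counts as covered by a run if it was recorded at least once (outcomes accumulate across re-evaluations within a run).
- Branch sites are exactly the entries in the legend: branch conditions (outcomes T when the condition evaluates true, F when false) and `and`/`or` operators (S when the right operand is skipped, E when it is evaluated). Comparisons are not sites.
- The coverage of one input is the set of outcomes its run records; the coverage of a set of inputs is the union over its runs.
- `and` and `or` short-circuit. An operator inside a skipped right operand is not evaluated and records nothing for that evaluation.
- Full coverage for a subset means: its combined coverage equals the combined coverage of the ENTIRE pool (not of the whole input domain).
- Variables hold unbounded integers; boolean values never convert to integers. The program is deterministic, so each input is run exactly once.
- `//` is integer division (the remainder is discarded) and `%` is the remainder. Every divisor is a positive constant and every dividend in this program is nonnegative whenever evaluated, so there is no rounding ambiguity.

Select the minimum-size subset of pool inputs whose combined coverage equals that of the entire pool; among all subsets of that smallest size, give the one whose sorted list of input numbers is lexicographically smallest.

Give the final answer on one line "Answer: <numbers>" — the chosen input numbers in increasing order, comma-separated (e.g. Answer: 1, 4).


test 1 (r=7, y=5) fires B1->T, B3->F, B4->F, B5->F, B7->S, B6->T; hits B1=T, B3=F, B4=F, B5=F, B6=T, B7=S
test 2 (r=6, y=7) fires B1->T, B3->F, B4->F, B5->F, B7->E, B6->T; hits B1=T, B3=F, B4=F, B5=F, B6=T, B7=E
test 3 (r=4, y=8) fires B1->T, B3->F, B4->F, B5->F, B7->E, B6->T; hits B1=T, B3=F, B4=F, B5=F, B6=T, B7=E
test 4 (r=9, y=5) fires B1->T, B3->T, B7->E, B6->F, B8->F; hits B1=T, B3=T, B6=F, B7=E, B8=F
test 5 (r=8, y=8) fires B1->T, B3->F, B4->F, B5->F, B7->S, B6->T; hits B1=T, B3=F, B4=F, B5=F, B6=T, B7=S
test 6 (r=7, y=10) fires B1->F, B2->T, B3->F, B4->T, B7->S, B6->T; hits B1=F, B2=T, B3=F, B4=T, B6=T, B7=S
test 7 (r=4, y=3) fires B1->T, B3->F, B4->F, B5->F, B7->E, B6->T; hits B1=T, B3=F, B4=F, B5=F, B6=T, B7=E
the full pool covers 13 outcomes: B1=T, B1=F, B2=T, B3=T, B3=F, B4=T, B4=F, B5=F, B6=T, B6=F, B7=S, B7=E, B8=F
no size-1 subset reaches all 13 outcomes (best union: 6/13)
no size-2 subset reaches all 13 outcomes (best union: 11/13)
inputs {1, 4, 6} (size 3) cover everything; no size-3 subset with a lexicographically smaller index list covers all 13
Answer: 1, 4, 6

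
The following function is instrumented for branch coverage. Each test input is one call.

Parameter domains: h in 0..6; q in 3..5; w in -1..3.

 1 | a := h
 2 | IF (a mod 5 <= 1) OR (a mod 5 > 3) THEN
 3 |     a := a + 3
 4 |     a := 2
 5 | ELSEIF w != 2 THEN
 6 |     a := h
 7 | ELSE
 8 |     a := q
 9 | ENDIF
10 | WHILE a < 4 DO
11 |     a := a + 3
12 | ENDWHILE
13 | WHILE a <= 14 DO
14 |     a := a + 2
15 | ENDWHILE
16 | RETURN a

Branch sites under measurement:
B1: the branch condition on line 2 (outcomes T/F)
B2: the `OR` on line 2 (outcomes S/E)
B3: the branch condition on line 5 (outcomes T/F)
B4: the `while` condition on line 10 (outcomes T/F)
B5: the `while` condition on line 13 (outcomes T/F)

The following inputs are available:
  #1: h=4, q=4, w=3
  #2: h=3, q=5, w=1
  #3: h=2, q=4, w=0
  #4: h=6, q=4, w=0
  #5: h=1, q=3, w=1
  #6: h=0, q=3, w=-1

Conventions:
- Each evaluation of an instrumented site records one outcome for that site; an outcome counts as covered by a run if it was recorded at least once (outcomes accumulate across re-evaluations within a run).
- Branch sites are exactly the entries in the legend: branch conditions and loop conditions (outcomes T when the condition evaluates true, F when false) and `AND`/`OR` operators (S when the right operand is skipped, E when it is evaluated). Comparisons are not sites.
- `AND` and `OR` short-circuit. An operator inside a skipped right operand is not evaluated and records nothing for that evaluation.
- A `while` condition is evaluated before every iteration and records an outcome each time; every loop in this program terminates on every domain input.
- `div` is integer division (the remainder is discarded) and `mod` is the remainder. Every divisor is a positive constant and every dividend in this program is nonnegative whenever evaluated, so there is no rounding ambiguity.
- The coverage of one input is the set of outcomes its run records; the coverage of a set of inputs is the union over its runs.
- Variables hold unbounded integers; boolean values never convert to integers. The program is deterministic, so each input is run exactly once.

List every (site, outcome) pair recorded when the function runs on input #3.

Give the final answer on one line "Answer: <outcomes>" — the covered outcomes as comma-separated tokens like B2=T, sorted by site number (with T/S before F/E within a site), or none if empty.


Event log for input #3 (h=2, q=4, w=0):
  B2->E, B1->F, B3->T, B4->T, B4->F, B5->T, B5->T, B5->T, B5->T, B5->T
  B5->F
distinct outcomes covered: B1=F, B2=E, B3=T, B4=T, B4=F, B5=T, B5=F
Answer: B1=F, B2=E, B3=T, B4=T, B4=F, B5=T, B5=F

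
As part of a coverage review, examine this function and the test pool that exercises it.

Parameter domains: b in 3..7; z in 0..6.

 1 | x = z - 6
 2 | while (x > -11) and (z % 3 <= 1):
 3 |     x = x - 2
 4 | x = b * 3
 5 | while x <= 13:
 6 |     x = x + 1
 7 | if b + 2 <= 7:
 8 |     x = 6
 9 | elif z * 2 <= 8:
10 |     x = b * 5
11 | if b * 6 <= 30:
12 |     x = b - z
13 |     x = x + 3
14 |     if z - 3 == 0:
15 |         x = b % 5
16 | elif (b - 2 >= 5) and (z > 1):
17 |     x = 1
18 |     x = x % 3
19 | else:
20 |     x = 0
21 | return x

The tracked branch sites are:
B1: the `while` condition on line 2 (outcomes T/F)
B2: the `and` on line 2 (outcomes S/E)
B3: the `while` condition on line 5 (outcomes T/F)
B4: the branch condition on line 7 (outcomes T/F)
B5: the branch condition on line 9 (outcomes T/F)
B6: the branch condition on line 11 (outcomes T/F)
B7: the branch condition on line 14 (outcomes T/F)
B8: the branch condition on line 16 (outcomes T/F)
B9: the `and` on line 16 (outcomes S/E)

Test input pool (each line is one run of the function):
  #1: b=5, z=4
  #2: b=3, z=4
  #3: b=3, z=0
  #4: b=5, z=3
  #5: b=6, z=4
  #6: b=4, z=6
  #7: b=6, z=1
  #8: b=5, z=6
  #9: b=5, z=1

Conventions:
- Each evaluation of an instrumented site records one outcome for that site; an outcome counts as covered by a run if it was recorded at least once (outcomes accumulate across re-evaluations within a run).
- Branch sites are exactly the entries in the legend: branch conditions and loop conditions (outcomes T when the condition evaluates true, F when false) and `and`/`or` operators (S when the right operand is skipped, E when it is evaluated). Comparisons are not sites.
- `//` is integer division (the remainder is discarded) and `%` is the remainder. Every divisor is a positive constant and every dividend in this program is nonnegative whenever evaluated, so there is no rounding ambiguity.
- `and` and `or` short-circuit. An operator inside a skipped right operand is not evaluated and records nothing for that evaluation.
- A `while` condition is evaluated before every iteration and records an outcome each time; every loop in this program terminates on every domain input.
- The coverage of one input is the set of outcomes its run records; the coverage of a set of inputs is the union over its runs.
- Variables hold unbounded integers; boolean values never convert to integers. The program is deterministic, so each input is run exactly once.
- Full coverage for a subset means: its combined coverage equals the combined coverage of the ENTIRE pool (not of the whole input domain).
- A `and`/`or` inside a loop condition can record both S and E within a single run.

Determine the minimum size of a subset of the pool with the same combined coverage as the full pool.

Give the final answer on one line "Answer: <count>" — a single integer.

#1 (b=5, z=4) -> covered: B1=T, B1=F, B2=S, B2=E, B3=F, B4=T, B6=T, B7=F
#2 (b=3, z=4) -> covered: B1=T, B1=F, B2=S, B2=E, B3=T, B3=F, B4=T, B6=T, B7=F
#3 (b=3, z=0) -> covered: B1=T, B1=F, B2=S, B2=E, B3=T, B3=F, B4=T, B6=T, B7=F
#4 (b=5, z=3) -> covered: B1=T, B1=F, B2=S, B2=E, B3=F, B4=T, B6=T, B7=T
#5 (b=6, z=4) -> covered: B1=T, B1=F, B2=S, B2=E, B3=F, B4=F, B5=T, B6=F, B8=F, B9=S
#6 (b=4, z=6) -> covered: B1=T, B1=F, B2=S, B2=E, B3=T, B3=F, B4=T, B6=T, B7=F
#7 (b=6, z=1) -> covered: B1=T, B1=F, B2=S, B2=E, B3=F, B4=F, B5=T, B6=F, B8=F, B9=S
#8 (b=5, z=6) -> covered: B1=T, B1=F, B2=S, B2=E, B3=F, B4=T, B6=T, B7=F
#9 (b=5, z=1) -> covered: B1=T, B1=F, B2=S, B2=E, B3=F, B4=T, B6=T, B7=F
pool-wide coverage (15 outcomes): B1=T, B1=F, B2=S, B2=E, B3=T, B3=F, B4=T, B4=F, B5=T, B6=T, B6=F, B7=T, B7=F, B8=F, B9=S
no size-1 subset reaches all 15 outcomes (best union: 10/15)
no size-2 subset reaches all 15 outcomes (best union: 14/15)
at size 3, {2, 4, 5} reaches all 15 outcomes; every lexicographically earlier size-3 subset fails

Answer: 3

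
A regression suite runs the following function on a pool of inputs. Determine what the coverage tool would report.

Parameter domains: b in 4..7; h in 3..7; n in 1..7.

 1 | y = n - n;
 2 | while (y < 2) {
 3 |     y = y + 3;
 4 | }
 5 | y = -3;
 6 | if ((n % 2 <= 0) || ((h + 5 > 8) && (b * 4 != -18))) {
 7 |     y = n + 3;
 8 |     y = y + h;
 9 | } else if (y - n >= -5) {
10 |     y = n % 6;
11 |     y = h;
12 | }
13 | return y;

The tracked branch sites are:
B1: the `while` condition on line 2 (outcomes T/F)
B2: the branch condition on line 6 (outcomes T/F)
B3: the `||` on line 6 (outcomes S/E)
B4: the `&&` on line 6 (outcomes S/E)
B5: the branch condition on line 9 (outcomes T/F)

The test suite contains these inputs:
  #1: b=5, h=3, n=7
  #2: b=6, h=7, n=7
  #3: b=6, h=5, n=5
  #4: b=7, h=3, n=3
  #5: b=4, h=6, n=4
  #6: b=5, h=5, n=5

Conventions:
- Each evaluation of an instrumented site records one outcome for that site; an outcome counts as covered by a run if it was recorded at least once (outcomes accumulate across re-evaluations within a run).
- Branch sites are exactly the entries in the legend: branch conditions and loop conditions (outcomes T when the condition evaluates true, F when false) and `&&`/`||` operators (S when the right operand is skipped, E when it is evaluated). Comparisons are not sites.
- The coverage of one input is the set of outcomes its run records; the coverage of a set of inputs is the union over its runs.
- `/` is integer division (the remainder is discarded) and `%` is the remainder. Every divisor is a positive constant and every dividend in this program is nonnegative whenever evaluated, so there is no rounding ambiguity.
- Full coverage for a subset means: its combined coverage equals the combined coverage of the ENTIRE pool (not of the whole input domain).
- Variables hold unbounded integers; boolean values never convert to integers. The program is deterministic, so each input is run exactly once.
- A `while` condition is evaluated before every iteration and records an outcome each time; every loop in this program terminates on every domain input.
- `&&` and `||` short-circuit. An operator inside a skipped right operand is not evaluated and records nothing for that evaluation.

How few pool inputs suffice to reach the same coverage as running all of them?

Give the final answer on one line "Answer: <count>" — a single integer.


#1 (b=5, h=3, n=7) -> B1->T, B1->F, B3->E, B4->S, B2->F, B5->F; covered: B1=T, B1=F, B2=F, B3=E, B4=S, B5=F
#2 (b=6, h=7, n=7) -> B1->T, B1->F, B3->E, B4->E, B2->T; covered: B1=T, B1=F, B2=T, B3=E, B4=E
#3 (b=6, h=5, n=5) -> B1->T, B1->F, B3->E, B4->E, B2->T; covered: B1=T, B1=F, B2=T, B3=E, B4=E
#4 (b=7, h=3, n=3) -> B1->T, B1->F, B3->E, B4->S, B2->F, B5->F; covered: B1=T, B1=F, B2=F, B3=E, B4=S, B5=F
#5 (b=4, h=6, n=4) -> B1->T, B1->F, B3->S, B2->T; covered: B1=T, B1=F, B2=T, B3=S
#6 (b=5, h=5, n=5) -> B1->T, B1->F, B3->E, B4->E, B2->T; covered: B1=T, B1=F, B2=T, B3=E, B4=E
together the pool reaches 9 outcomes: B1=T, B1=F, B2=T, B2=F, B3=S, B3=E, B4=S, B4=E, B5=F
no size-1 subset reaches all 9 outcomes (best union: 6/9)
no size-2 subset reaches all 9 outcomes (best union: 8/9)
size 3: inputs {1, 2, 5} cover all 9 outcomes, and no lexicographically smaller subset of this size does
Answer: 3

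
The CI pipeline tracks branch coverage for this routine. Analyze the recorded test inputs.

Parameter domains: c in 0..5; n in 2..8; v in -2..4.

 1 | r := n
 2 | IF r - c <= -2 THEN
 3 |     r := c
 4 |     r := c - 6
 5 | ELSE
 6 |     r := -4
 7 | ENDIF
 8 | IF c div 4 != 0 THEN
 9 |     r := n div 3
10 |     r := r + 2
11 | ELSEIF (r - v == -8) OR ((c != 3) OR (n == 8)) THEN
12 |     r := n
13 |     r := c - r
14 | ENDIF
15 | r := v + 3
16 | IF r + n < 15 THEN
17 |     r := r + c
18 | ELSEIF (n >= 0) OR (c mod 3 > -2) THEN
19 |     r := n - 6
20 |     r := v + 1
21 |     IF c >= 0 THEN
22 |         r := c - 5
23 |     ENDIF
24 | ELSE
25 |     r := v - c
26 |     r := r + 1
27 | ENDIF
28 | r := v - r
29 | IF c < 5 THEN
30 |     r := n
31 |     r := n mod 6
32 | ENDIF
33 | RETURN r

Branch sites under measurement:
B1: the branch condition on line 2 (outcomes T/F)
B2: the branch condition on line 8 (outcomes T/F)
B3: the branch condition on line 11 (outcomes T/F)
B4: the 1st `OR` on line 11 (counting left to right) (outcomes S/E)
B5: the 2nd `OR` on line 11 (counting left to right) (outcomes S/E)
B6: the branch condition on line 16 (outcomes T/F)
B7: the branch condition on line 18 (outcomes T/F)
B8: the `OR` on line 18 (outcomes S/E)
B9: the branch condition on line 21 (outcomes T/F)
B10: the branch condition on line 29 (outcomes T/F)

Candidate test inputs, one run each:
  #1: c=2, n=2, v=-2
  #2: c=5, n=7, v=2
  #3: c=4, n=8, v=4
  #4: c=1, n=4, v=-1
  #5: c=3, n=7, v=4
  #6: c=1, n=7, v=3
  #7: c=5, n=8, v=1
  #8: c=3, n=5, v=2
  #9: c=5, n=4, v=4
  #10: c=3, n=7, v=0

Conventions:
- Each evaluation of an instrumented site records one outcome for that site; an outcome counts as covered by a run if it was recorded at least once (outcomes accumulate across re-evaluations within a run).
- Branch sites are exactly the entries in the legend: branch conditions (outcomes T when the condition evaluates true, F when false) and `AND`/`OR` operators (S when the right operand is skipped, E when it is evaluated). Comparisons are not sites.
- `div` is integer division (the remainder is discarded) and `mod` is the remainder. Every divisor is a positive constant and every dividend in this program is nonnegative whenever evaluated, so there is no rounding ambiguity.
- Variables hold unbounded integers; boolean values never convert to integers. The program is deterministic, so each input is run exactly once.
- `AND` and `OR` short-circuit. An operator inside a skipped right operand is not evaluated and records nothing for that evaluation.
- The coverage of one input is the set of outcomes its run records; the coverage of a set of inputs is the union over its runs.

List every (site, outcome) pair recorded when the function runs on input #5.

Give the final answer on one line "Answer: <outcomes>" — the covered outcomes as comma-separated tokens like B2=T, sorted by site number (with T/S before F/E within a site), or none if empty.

Tracing the run of input #5 (c=3, n=7, v=4):
  B1->F, B2->F, B4->S, B3->T, B6->T, B10->T
as a set, this run covers: B1=F, B2=F, B3=T, B4=S, B6=T, B10=T

Answer: B1=F, B2=F, B3=T, B4=S, B6=T, B10=T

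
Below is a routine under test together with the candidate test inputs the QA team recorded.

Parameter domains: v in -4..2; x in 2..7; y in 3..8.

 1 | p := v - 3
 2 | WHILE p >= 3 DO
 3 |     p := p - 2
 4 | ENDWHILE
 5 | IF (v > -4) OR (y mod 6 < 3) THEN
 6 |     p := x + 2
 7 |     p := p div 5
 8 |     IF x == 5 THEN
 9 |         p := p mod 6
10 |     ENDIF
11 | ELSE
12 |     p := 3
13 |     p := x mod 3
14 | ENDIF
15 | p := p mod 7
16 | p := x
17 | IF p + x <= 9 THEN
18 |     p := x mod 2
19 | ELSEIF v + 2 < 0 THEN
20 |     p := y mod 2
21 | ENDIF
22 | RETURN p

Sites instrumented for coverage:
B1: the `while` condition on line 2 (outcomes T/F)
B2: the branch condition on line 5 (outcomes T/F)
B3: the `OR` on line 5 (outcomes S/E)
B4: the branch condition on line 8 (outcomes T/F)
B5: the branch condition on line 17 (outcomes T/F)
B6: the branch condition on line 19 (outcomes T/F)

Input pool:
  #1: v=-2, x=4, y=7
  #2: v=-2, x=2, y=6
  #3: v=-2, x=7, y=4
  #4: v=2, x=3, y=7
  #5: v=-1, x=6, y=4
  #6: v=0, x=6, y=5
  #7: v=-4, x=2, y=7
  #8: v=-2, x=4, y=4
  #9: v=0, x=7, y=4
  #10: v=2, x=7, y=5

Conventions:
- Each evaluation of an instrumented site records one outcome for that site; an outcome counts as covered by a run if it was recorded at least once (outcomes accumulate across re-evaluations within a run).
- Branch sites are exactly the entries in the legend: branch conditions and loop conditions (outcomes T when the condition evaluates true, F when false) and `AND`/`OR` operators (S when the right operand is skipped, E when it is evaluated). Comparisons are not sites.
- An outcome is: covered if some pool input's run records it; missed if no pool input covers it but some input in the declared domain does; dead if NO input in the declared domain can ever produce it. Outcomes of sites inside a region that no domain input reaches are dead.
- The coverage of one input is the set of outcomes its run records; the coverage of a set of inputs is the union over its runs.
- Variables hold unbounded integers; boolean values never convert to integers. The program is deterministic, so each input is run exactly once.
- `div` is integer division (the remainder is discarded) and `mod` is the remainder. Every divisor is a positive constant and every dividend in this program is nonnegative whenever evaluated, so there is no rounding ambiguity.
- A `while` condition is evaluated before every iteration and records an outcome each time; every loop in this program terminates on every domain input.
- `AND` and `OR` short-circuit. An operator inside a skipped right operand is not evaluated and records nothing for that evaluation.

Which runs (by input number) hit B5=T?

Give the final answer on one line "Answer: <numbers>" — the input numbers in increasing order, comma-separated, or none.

input #1 (v=-2, x=4, y=7): produces B5=T
input #2 (v=-2, x=2, y=6): produces B5=T
input #3 (v=-2, x=7, y=4): does not produce B5=T
input #4 (v=2, x=3, y=7): produces B5=T
input #5 (v=-1, x=6, y=4): does not produce B5=T
input #6 (v=0, x=6, y=5): does not produce B5=T
input #7 (v=-4, x=2, y=7): produces B5=T
input #8 (v=-2, x=4, y=4): produces B5=T
input #9 (v=0, x=7, y=4): does not produce B5=T
input #10 (v=2, x=7, y=5): does not produce B5=T

Answer: 1, 2, 4, 7, 8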